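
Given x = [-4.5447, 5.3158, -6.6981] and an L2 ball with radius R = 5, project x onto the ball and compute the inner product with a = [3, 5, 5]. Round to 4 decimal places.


Step 1: Compute ||x|| (intermediates to 6 decimals).
||x|| = sqrt((-4.5447)^2 + 5.3158^2 + (-6.6981)^2) = 9.68383
Step 2: Project.
Since ||x|| > R, scale = R/||x|| = 5/9.68383 = 0.516325, proj(x) = scale * x
proj(x) = [-2.346542, 2.74468, -3.458396]
Step 3: Dot product.
a^T * proj(x) = 3*(-2.346542) + 5*2.74468 + 5*(-3.458396) = -10.6082


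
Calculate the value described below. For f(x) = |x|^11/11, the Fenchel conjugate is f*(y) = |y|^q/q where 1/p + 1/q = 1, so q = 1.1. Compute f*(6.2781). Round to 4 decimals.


The conjugate exponent q satisfies 1/p + 1/q = 1.
p = 11, so q = 11/(11 - 1) = 1.1
|y|^q = 6.2781^1.1 = 7.5442
f*(6.2781) = 7.5442 / 1.1 = 6.8583


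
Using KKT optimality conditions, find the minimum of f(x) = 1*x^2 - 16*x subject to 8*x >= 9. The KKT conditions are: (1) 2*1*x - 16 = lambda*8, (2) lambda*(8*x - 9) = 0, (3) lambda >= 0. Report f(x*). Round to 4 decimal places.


Step 1: Try lambda = 0 (constraint inactive).
Stationarity: 2*1*x - 16 = 0
x* = 16/(2*1) = 8.0
Check constraint: 8*8.0 = 64.0 >= 9 -- satisfied.
Step 2: Compute optimal value.
f(x*) = 1*8.0^2 - 16*8.0 = -64.0


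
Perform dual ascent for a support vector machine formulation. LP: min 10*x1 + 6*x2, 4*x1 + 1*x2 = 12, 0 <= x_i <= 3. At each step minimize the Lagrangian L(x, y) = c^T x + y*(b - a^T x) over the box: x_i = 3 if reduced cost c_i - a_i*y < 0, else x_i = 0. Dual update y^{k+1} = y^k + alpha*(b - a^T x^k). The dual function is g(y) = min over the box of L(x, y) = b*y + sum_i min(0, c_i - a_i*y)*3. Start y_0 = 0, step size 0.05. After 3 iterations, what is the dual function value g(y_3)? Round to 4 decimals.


Dual ascent for LP: min 10*x1 + 6*x2, 4*x1 + 1*x2 = 12, 0 <= x_i <= 3
Step 1: y^k = 0.0, reduced costs: (10.0, 6.0)
  x^k = (0.0, 0.0), subgradient = b - a^T x = 12.0
  y^{k+1} = 0.0 + 0.05*12.0 = 0.6
Step 2: y^k = 0.6, reduced costs: (7.6, 5.4)
  x^k = (0.0, 0.0), subgradient = b - a^T x = 12.0
  y^{k+1} = 0.6 + 0.05*12.0 = 1.2
Step 3: y^k = 1.2, reduced costs: (5.2, 4.8)
  x^k = (0.0, 0.0), subgradient = b - a^T x = 12.0
  y^{k+1} = 1.2 + 0.05*12.0 = 1.8
Dual objective at y_3 = 1.8: reduced costs (2.8, 4.2), box minimizer x = (0.0, 0.0)
g(y_3) = b*y + (c1 - a1*y)*x1 + (c2 - a2*y)*x2 = 12*1.8 + 2.8*0.0 + 4.2*0.0 = 21.6 + 0.0 + 0.0 = 21.6


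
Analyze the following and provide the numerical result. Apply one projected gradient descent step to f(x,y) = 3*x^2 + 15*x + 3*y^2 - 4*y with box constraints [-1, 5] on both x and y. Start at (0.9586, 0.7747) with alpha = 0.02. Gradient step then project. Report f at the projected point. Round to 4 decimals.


Step 1: Compute gradient at (0.9586, 0.7747).
grad_x = 2*3*0.9586 + 15 = 20.7516
grad_y = 2*3*0.7747 - 4 = 0.6482
Step 2: Gradient step.
x_raw = 0.9586 - 0.02*20.7516 = 0.5436
y_raw = 0.7747 - 0.02*0.6482 = 0.7617
Step 3: Project onto [-1, 5].
x_proj = clip(0.5436) = 0.5436
y_proj = clip(0.7617) = 0.7617
Step 4: Evaluate f.
f(0.5436, 0.7617) = 7.7337


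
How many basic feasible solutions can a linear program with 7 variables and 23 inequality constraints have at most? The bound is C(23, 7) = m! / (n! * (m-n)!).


Each vertex corresponds to some choice of n active constraints out of m, so the number of vertices is at most C(m, n) = m! / (n!(m-n)!).
m = 23, n = 7
Numerator: 23 * 22 * 21 * 20 * 19 * 18 * 17
Denominator: 7! = 5040
C(23, 7) = 245157


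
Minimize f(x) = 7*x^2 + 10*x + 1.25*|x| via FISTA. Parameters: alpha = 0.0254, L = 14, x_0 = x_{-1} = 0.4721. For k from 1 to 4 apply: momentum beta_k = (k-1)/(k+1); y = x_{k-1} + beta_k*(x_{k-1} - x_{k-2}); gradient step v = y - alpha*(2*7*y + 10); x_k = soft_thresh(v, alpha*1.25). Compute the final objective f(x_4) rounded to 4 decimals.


FISTA on f(x) = 7*x^2 + 10*x + 1.25*|x|
L = 14, alpha = 0.0254
Iteration 1: beta = 0.0, y = 0.4721 + 0.0*(0.4721 - 0.4721) = 0.4721
  grad(y) = 16.6094, v = y - alpha*grad = 0.0502
  prox(v) = soft_thresh(0.0502, 0.0318) = 0.0185
Iteration 2: beta = 0.3333, y = 0.0185 + 0.3333*(0.0185 - 0.4721) = -0.1327
  grad(y) = 8.1417, v = y - alpha*grad = -0.3395
  prox(v) = soft_thresh(-0.3395, 0.0318) = -0.3078
Iteration 3: beta = 0.5, y = -0.3078 + 0.5*(-0.3078 - 0.0185) = -0.4709
  grad(y) = 3.4072, v = y - alpha*grad = -0.5575
  prox(v) = soft_thresh(-0.5575, 0.0318) = -0.5257
Iteration 4: beta = 0.6, y = -0.5257 + 0.6*(-0.5257 + 0.3078) = -0.6565
  grad(y) = 0.8095, v = y - alpha*grad = -0.677
  prox(v) = soft_thresh(-0.677, 0.0318) = -0.6453
f(x_4) = 7*(-0.6453)^2 + 10*(-0.6453) + 1.25*|-0.6453| = -2.7315


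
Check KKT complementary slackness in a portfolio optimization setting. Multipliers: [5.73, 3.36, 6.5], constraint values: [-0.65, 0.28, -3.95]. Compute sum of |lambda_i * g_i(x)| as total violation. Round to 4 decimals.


KKT complementary slackness check:
lambda_1 * g_1 = 5.73 * -0.65 = -3.7245
lambda_2 * g_2 = 3.36 * 0.28 = 0.9408
lambda_3 * g_3 = 6.5 * -3.95 = -25.675
Total violation = 3.7245 + 0.9408 + 25.675 = 30.3403


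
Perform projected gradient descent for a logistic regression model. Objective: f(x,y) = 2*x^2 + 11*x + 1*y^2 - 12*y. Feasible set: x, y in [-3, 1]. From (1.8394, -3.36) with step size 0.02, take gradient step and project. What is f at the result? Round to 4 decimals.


Step 1: Compute gradient at (1.8394, -3.36).
grad_x = 2*2*1.8394 + 11 = 18.3576
grad_y = 2*1*-3.36 - 12 = -18.72
Step 2: Gradient step.
x_raw = 1.8394 - 0.02*18.3576 = 1.4722
y_raw = -3.36 - 0.02*-18.72 = -2.9856
Step 3: Project onto [-3, 1].
x_proj = clip(1.4722) = 1.0
y_proj = clip(-2.9856) = -2.9856
Step 4: Evaluate f.
f(1.0, -2.9856) = 57.741


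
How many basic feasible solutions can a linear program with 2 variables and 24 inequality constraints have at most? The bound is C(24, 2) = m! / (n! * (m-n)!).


Each vertex corresponds to some choice of n active constraints out of m, so the number of vertices is at most C(m, n) = m! / (n!(m-n)!).
m = 24, n = 2
Numerator: 24 * 23
Denominator: 2! = 2
C(24, 2) = 276


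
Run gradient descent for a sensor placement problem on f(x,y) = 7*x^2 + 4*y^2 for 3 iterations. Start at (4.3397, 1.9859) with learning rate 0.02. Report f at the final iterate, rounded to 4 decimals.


Gradient descent on f(x,y) = 7*x^2 + 4*y^2.
Starting point: (4.3397, 1.9859), alpha = 0.02
Step 1: grad_x = 2*7*4.3397 = 60.7558, grad_y = 2*4*1.9859 = 15.8872
  x_1 = 4.3397 - 0.02*60.7558 = 3.1246
  y_1 = 1.9859 - 0.02*15.8872 = 1.6682
Step 2: grad_x = 2*7*3.1246 = 43.7442, grad_y = 2*4*1.6682 = 13.3452
  x_2 = 3.1246 - 0.02*43.7442 = 2.2497
  y_2 = 1.6682 - 0.02*13.3452 = 1.4013
Step 3: grad_x = 2*7*2.2497 = 31.4958, grad_y = 2*4*1.4013 = 11.21
  x_3 = 2.2497 - 0.02*31.4958 = 1.6198
  y_3 = 1.4013 - 0.02*11.21 = 1.1771
f(1.6198, 1.1771) = 7*1.6198^2 + 4*1.1771^2 = 23.9077


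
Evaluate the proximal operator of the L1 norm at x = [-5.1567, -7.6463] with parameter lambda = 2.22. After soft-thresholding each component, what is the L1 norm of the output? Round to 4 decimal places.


Soft-thresholding with lambda = 2.22:
prox(-5.1567) = sign(-5.1567)*max(|-5.1567| - 2.22, 0) = -2.9367
prox(-7.6463) = sign(-7.6463)*max(|-7.6463| - 2.22, 0) = -5.4263
prox(x) = [-2.9367, -5.4263]
||prox(x)||_1 = 2.9367 + 5.4263 = 8.363


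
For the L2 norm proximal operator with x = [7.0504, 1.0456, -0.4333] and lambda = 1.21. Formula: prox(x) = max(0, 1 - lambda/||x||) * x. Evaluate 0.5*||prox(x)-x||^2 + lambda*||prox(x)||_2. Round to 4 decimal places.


Step 1: Compute ||x||.
||x|| = 7.1407
Step 2: Compute scaling factor.
scale = max(0, 1 - 1.21/7.1407) = 0.8305
Step 3: prox(x) = [5.8557, 0.8684, -0.3599]
||prox(x)|| = 5.9307
Step 4: Proximal objective.
0.5*||prox-x||^2 = 0.7321
lambda*||prox|| = 7.1761
Total = 7.9082


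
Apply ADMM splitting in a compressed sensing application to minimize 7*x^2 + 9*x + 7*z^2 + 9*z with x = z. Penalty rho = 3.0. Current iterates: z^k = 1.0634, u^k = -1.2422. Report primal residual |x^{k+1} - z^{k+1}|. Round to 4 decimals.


ADMM iteration with rho = 3.0, z^k = 1.0634, u^k = -1.2422
Step 1: x-update.
Minimize 7*x^2 + 9*x + (3.0/2)*(x - 1.0634 - 1.2422)^2
FOC: (2*7 + 3.0)*x = -9 + 3.0*(1.0634 + 1.2422)
x^{k+1} = -0.1225
Step 2: z-update.
Minimize 7*z^2 + 9*z + (3.0/2)*(-0.1225 - z - 1.2422)^2
FOC: (2*7 + 3.0)*z = -9 + 3.0*(-0.1225 - 1.2422)
z^{k+1} = -0.7702
Step 3: u-update.
u^{k+1} = -1.2422 - 0.1225 + 0.7702 = -0.5945
Step 4: Primal residual = |-0.1225 + 0.7702| = 0.6477


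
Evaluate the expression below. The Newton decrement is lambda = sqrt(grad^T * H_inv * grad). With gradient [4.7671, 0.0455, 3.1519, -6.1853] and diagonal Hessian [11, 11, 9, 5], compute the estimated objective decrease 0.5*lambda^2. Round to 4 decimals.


Step 1: H is diagonal, so H^(-1) * g = [0.4334, 0.0041, 0.3502, -1.2371].
Step 2: g^T H^(-1) g = sum_i g_i^2 / H_ii
  = (4.7671)^2/11 + (0.0455)^2/11 + (3.1519)^2/9 + (-6.1853)^2/5
  = 2.0659 + 0.0002 + 1.1038 + 7.6516 = 10.8215
Step 3: Objective decrease = 0.5 * g^T H^(-1) g = 5.4108


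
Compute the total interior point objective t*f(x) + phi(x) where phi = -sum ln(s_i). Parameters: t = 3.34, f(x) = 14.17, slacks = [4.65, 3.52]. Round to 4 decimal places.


Step 1: Compute log-barrier.
ln values: [1.5369, 1.2585]
phi = -(1.5369 + 1.2585) = -2.7953
Step 2: Compute augmented objective.
t*f(x) = 3.34*14.17 = 47.3278
Total = 47.3278 - 2.7953 = 44.5325


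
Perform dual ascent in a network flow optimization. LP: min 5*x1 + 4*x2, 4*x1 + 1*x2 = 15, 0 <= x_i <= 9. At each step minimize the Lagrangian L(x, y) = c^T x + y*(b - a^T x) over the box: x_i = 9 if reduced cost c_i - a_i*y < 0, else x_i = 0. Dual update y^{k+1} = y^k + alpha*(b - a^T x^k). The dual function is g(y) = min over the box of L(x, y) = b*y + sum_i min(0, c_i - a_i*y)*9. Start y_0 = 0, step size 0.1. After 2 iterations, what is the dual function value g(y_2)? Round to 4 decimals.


Dual ascent for LP: min 5*x1 + 4*x2, 4*x1 + 1*x2 = 15, 0 <= x_i <= 9
Step 1: y^k = 0.0, reduced costs: (5.0, 4.0)
  x^k = (0.0, 0.0), subgradient = b - a^T x = 15.0
  y^{k+1} = 0.0 + 0.1*15.0 = 1.5
Step 2: y^k = 1.5, reduced costs: (-1.0, 2.5)
  x^k = (9.0, 0.0), subgradient = b - a^T x = -21.0
  y^{k+1} = 1.5 + 0.1*-21.0 = -0.6
Dual objective at y_2 = -0.6: reduced costs (7.4, 4.6), box minimizer x = (0.0, 0.0)
g(y_2) = b*y + (c1 - a1*y)*x1 + (c2 - a2*y)*x2 = 15*(-0.6) + 7.4*0.0 + 4.6*0.0 = -9.0 + 0.0 + 0.0 = -9.0


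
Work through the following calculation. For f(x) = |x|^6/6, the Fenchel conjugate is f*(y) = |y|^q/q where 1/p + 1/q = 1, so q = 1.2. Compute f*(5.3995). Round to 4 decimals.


The conjugate exponent q satisfies 1/p + 1/q = 1.
p = 6, so q = 6/(6 - 1) = 1.2
|y|^q = 5.3995^1.2 = 7.5653
f*(5.3995) = 7.5653 / 1.2 = 6.3044


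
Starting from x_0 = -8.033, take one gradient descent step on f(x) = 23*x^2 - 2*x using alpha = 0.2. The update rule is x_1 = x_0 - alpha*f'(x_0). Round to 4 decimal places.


We compute the gradient at x_0 and apply the update.
f'(x) = 46*x - 2
f'(-8.033) = 46*-8.033 - 2 = -371.518
x_1 = -8.033 - 0.2*-371.518 = 66.2706


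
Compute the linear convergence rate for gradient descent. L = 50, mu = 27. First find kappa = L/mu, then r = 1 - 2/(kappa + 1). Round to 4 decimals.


Step 1: Compute the condition number.
kappa = L/mu = 50/27 = 1.8519
Step 2: Compute the convergence rate.
r = 1 - 2/(kappa + 1) = 1 - 2*mu/(L + mu) = (L - mu)/(L + mu) = 23/77 = 0.2987


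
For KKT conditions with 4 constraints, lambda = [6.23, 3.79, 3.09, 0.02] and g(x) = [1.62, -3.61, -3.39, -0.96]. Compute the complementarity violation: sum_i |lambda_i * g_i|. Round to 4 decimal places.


KKT complementary slackness check:
lambda_1 * g_1 = 6.23 * 1.62 = 10.0926
lambda_2 * g_2 = 3.79 * -3.61 = -13.6819
lambda_3 * g_3 = 3.09 * -3.39 = -10.4751
lambda_4 * g_4 = 0.02 * -0.96 = -0.0192
Total violation = 10.0926 + 13.6819 + 10.4751 + 0.0192 = 34.2688


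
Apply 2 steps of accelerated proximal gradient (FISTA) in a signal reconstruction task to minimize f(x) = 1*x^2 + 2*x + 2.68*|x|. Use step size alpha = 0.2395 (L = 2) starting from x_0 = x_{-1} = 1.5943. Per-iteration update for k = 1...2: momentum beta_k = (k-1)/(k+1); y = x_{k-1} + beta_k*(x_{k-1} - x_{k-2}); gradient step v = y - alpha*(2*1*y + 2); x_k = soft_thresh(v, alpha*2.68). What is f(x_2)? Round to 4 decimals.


FISTA on f(x) = 1*x^2 + 2*x + 2.68*|x|
L = 2, alpha = 0.2395
Iteration 1: beta = 0.0, y = 1.5943 + 0.0*(1.5943 - 1.5943) = 1.5943
  grad(y) = 5.1886, v = y - alpha*grad = 0.3516
  prox(v) = soft_thresh(0.3516, 0.6419) = 0.0
Iteration 2: beta = 0.3333, y = 0.0 + 0.3333*(0.0 - 1.5943) = -0.5314
  grad(y) = 0.9371, v = y - alpha*grad = -0.7559
  prox(v) = soft_thresh(-0.7559, 0.6419) = -0.114
f(x_2) = 1*(-0.114)^2 + 2*(-0.114) + 2.68*|-0.114| = 0.0905


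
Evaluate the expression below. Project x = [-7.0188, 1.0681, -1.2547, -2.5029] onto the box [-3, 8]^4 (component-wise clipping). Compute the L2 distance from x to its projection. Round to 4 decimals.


Project each component onto [-3, 8].
clip(-7.0188) = -3.0, clip(1.0681) = 1.0681, clip(-1.2547) = -1.2547, clip(-2.5029) = -2.5029
Projection = [-3.0, 1.0681, -1.2547, -2.5029]
Squared diffs: [16.1508, 0.0, 0.0, 0.0]
Distance = sqrt(16.1508) = 4.0188


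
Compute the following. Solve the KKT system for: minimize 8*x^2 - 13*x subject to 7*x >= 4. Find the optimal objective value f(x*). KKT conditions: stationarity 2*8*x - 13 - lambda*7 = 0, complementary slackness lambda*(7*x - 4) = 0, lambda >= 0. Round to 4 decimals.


Step 1: Try lambda = 0 (constraint inactive).
Stationarity: 2*8*x - 13 = 0
x* = 13/(2*8) = 0.8125
Check constraint: 7*0.8125 = 5.6875 >= 4 -- satisfied.
Step 2: Compute optimal value.
f(x*) = 8*0.8125^2 - 13*0.8125 = -5.2813


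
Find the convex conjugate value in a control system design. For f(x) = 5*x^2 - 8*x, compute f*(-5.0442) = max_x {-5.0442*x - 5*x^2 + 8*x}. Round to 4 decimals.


f*(y) = sup_x {y*x - a*x^2 - b*x} = sup_x {(y-b)*x - a*x^2}
FOC: (y - b) - 2a*x = 0 => x* = (y - b)/(2a)
x* = (-5.0442 + 8)/(2*5) = 0.2956
f*(-5.0442) = (y-b)^2/(4a) = (-5.0442 + 8)^2/(4*5)
= 8.7368/20 = 0.4368


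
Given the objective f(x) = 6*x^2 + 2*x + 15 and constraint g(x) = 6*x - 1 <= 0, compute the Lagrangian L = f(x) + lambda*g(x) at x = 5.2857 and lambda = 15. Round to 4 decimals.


Step 1: Evaluate f(x).
f(5.2857) = 6*5.2857^2 + 2*5.2857 + 15 = 193.2031
Step 2: Evaluate g(x).
g(5.2857) = 6*5.2857 - 1 = 30.7142
Step 3: Compute Lagrangian.
L = 193.2031 + 15*30.7142 = 653.9161


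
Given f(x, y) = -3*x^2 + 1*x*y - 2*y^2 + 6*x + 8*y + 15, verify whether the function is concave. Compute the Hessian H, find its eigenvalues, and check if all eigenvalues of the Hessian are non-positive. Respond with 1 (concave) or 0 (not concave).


The Hessian of f(x,y) = -3*x^2 + 1*x*y - 2*y^2 + 6*x + 8*y + 15 is:
H = [[-6, 1], [1, -4]]
Trace = -6 - 4 = -10
Determinant = -6*-4 - (1)^2 = 23
Discriminant = (-10)^2 - 4*23 = 8.0
Eigenvalues: lambda_1 = -6.4142, lambda_2 = -3.5858
The function is concave.

1


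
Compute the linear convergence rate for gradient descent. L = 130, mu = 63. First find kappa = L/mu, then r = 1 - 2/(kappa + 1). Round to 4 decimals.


Step 1: Compute the condition number.
kappa = L/mu = 130/63 = 2.0635
Step 2: Compute the convergence rate.
r = 1 - 2/(kappa + 1) = 1 - 2*mu/(L + mu) = (L - mu)/(L + mu) = 67/193 = 0.3472


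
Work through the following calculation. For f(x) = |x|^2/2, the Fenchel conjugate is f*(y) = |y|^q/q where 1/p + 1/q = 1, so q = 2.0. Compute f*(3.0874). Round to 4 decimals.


The conjugate exponent q satisfies 1/p + 1/q = 1.
p = 2, so q = 2/(2 - 1) = 2.0
|y|^q = 3.0874^2.0 = 9.532
f*(3.0874) = 9.532 / 2.0 = 4.766


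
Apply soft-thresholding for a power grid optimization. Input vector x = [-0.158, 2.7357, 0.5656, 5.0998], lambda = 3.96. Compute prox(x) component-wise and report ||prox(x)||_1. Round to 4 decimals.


Soft-thresholding with lambda = 3.96:
prox(-0.158) = sign(-0.158)*max(|-0.158| - 3.96, 0) = 0.0
prox(2.7357) = sign(2.7357)*max(|2.7357| - 3.96, 0) = 0.0
prox(0.5656) = sign(0.5656)*max(|0.5656| - 3.96, 0) = 0.0
prox(5.0998) = sign(5.0998)*max(|5.0998| - 3.96, 0) = 1.1398
prox(x) = [0.0, 0.0, 0.0, 1.1398]
||prox(x)||_1 = 0.0 + 0.0 + 0.0 + 1.1398 = 1.1398


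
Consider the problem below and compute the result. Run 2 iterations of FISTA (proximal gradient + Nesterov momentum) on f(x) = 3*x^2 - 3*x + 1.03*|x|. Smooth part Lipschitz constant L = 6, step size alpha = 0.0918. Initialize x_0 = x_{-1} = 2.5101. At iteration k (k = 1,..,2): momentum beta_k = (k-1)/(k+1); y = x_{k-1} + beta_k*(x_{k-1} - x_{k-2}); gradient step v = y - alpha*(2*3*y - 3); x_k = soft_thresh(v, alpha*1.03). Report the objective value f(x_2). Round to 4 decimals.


FISTA on f(x) = 3*x^2 - 3*x + 1.03*|x|
L = 6, alpha = 0.0918
Iteration 1: beta = 0.0, y = 2.5101 + 0.0*(2.5101 - 2.5101) = 2.5101
  grad(y) = 12.0606, v = y - alpha*grad = 1.4029
  prox(v) = soft_thresh(1.4029, 0.0946) = 1.3084
Iteration 2: beta = 0.3333, y = 1.3084 + 0.3333*(1.3084 - 2.5101) = 0.9078
  grad(y) = 2.4469, v = y - alpha*grad = 0.6832
  prox(v) = soft_thresh(0.6832, 0.0946) = 0.5886
f(x_2) = 3*0.5886^2 - 3*0.5886 + 1.03*|0.5886| = -0.1201


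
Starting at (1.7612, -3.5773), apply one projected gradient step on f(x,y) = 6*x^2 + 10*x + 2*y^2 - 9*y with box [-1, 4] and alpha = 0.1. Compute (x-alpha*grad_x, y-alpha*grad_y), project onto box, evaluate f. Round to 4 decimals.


Step 1: Compute gradient at (1.7612, -3.5773).
grad_x = 2*6*1.7612 + 10 = 31.1344
grad_y = 2*2*-3.5773 - 9 = -23.3092
Step 2: Gradient step.
x_raw = 1.7612 - 0.1*31.1344 = -1.3522
y_raw = -3.5773 - 0.1*-23.3092 = -1.2464
Step 3: Project onto [-1, 4].
x_proj = clip(-1.3522) = -1.0
y_proj = clip(-1.2464) = -1.0
Step 4: Evaluate f.
f(-1.0, -1.0) = 7.0


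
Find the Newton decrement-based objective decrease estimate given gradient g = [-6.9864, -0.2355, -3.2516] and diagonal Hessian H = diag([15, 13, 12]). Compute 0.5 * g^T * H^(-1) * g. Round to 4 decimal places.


Step 1: H is diagonal, so H^(-1) * g = [-0.4658, -0.0181, -0.271].
Step 2: g^T H^(-1) g = sum_i g_i^2 / H_ii
  = (-6.9864)^2/15 + (-0.2355)^2/13 + (-3.2516)^2/12
  = 3.254 + 0.0043 + 0.8811 = 4.1393
Step 3: Objective decrease = 0.5 * g^T H^(-1) g = 2.0697


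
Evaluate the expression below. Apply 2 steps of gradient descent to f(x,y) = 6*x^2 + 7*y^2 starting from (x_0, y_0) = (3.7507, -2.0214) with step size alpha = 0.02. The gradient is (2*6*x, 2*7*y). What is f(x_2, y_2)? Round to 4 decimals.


Gradient descent on f(x,y) = 6*x^2 + 7*y^2.
Starting point: (3.7507, -2.0214), alpha = 0.02
Step 1: grad_x = 2*6*3.7507 = 45.0084, grad_y = 2*7*-2.0214 = -28.2996
  x_1 = 3.7507 - 0.02*45.0084 = 2.8505
  y_1 = -2.0214 - 0.02*-28.2996 = -1.4554
Step 2: grad_x = 2*6*2.8505 = 34.2064, grad_y = 2*7*-1.4554 = -20.3757
  x_2 = 2.8505 - 0.02*34.2064 = 2.1664
  y_2 = -1.4554 - 0.02*-20.3757 = -1.0479
f(2.1664, -1.0479) = 6*2.1664^2 + 7*(-1.0479)^2 = 35.8464


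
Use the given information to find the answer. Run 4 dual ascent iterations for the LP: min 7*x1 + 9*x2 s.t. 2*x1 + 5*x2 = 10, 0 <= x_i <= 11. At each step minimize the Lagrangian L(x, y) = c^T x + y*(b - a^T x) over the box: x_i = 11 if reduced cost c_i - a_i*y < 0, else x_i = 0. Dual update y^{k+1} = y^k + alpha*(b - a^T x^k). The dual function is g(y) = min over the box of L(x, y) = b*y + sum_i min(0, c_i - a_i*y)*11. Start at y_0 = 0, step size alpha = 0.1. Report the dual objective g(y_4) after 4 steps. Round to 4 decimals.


Dual ascent for LP: min 7*x1 + 9*x2, 2*x1 + 5*x2 = 10, 0 <= x_i <= 11
Step 1: y^k = 0.0, reduced costs: (7.0, 9.0)
  x^k = (0.0, 0.0), subgradient = b - a^T x = 10.0
  y^{k+1} = 0.0 + 0.1*10.0 = 1.0
Step 2: y^k = 1.0, reduced costs: (5.0, 4.0)
  x^k = (0.0, 0.0), subgradient = b - a^T x = 10.0
  y^{k+1} = 1.0 + 0.1*10.0 = 2.0
Step 3: y^k = 2.0, reduced costs: (3.0, -1.0)
  x^k = (0.0, 11.0), subgradient = b - a^T x = -45.0
  y^{k+1} = 2.0 + 0.1*-45.0 = -2.5
Step 4: y^k = -2.5, reduced costs: (12.0, 21.5)
  x^k = (0.0, 0.0), subgradient = b - a^T x = 10.0
  y^{k+1} = -2.5 + 0.1*10.0 = -1.5
Dual objective at y_4 = -1.5: reduced costs (10.0, 16.5), box minimizer x = (0.0, 0.0)
g(y_4) = b*y + (c1 - a1*y)*x1 + (c2 - a2*y)*x2 = 10*(-1.5) + 10.0*0.0 + 16.5*0.0 = -15.0 + 0.0 + 0.0 = -15.0


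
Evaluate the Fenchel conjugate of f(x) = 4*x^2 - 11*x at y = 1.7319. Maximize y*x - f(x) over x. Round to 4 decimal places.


f*(y) = sup_x {y*x - a*x^2 - b*x} = sup_x {(y-b)*x - a*x^2}
FOC: (y - b) - 2a*x = 0 => x* = (y - b)/(2a)
x* = (1.7319 + 11)/(2*4) = 1.5915
f*(1.7319) = (y-b)^2/(4a) = (1.7319 + 11)^2/(4*4)
= 162.1013/16 = 10.1313


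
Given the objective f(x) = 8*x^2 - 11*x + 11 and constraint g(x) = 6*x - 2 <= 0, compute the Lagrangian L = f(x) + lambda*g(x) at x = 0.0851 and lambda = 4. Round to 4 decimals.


Step 1: Evaluate f(x).
f(0.0851) = 8*0.0851^2 - 11*0.0851 + 11 = 10.1218
Step 2: Evaluate g(x).
g(0.0851) = 6*0.0851 - 2 = -1.4894
Step 3: Compute Lagrangian.
L = 10.1218 + 4*-1.4894 = 4.1642


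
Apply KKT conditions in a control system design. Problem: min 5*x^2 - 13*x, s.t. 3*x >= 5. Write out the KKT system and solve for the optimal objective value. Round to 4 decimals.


Step 1: Try lambda = 0 (constraint inactive).
x_unc = 13/(2*5) = 1.3
Check: 3*1.3 = 3.9 < 5 -- violated!
Step 2: Constraint must be active: 3*x = 5
x* = 5/3 = 1.6667 (rounded; the exact value 5/3 is used below)
lambda = (2*5*(5/3) - 13)/3 = 1.2222
Step 3: Compute optimal value.
f(x*) = 5*(5/3)^2 - 13*(5/3) = -7.7778


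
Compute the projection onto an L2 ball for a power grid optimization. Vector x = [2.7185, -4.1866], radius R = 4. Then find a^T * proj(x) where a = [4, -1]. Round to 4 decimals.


Step 1: Compute ||x|| (intermediates to 6 decimals).
||x|| = sqrt(2.7185^2 + (-4.1866)^2) = 4.991779
Step 2: Project.
Since ||x|| > R, scale = R/||x|| = 4/4.991779 = 0.801318, proj(x) = scale * x
proj(x) = [2.178383, -3.354798]
Step 3: Dot product.
a^T * proj(x) = 4*2.178383 - 1*(-3.354798) = 12.0683


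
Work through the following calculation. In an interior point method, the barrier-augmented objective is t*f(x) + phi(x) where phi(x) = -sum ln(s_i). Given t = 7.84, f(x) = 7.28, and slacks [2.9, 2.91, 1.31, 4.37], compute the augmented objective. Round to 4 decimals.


Step 1: Compute log-barrier.
ln values: [1.0647, 1.0682, 0.27, 1.4748]
phi = -(1.0647 + 1.0682 + 0.27 + 1.4748) = -3.8777
Step 2: Compute augmented objective.
t*f(x) = 7.84*7.28 = 57.0752
Total = 57.0752 - 3.8777 = 53.1975


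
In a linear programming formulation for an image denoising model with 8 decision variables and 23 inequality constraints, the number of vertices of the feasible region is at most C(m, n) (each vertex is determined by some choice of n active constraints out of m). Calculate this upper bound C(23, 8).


Each vertex corresponds to some choice of n active constraints out of m, so the number of vertices is at most C(m, n) = m! / (n!(m-n)!).
m = 23, n = 8
Numerator: 23 * 22 * 21 * 20 * 19 * 18 * 17 * 16
Denominator: 8! = 40320
C(23, 8) = 490314


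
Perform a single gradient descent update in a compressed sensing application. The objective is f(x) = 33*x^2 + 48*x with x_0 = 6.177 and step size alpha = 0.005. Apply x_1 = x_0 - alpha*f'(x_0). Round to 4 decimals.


We compute the gradient at x_0 and apply the update.
f'(x) = 66*x + 48
f'(6.177) = 66*6.177 + 48 = 455.682
x_1 = 6.177 - 0.005*455.682 = 3.8986


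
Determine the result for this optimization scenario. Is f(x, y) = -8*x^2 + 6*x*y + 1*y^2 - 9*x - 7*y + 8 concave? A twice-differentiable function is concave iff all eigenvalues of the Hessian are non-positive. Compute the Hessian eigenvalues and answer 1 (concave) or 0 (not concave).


The Hessian of f(x,y) = -8*x^2 + 6*x*y + 1*y^2 - 9*x - 7*y + 8 is:
H = [[-16, 6], [6, 2]]
Trace = -16 + 2 = -14
Determinant = -16*2 - (6)^2 = -68
Discriminant = (-14)^2 - 4*-68 = 468.0
Eigenvalues: lambda_1 = -17.8167, lambda_2 = 3.8167
The function is not concave.

0


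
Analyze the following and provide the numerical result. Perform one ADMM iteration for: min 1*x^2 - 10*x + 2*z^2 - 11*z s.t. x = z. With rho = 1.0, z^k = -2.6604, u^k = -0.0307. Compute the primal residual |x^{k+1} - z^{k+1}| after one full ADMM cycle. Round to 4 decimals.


ADMM iteration with rho = 1.0, z^k = -2.6604, u^k = -0.0307
Step 1: x-update.
Minimize 1*x^2 - 10*x + (1.0/2)*(x + 2.6604 - 0.0307)^2
FOC: (2*1 + 1.0)*x = 10 + 1.0*(-2.6604 + 0.0307)
x^{k+1} = 2.4568
Step 2: z-update.
Minimize 2*z^2 - 11*z + (1.0/2)*(2.4568 - z - 0.0307)^2
FOC: (2*2 + 1.0)*z = 11 + 1.0*(2.4568 - 0.0307)
z^{k+1} = 2.6852
Step 3: u-update.
u^{k+1} = -0.0307 + 2.4568 - 2.6852 = -0.2591
Step 4: Primal residual = |2.4568 - 2.6852| = 0.2284


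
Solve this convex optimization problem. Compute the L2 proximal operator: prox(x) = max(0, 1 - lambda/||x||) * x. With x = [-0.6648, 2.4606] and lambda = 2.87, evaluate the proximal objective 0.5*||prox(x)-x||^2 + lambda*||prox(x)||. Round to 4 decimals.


Step 1: Compute ||x||.
||x|| = 2.5488
Step 2: Compute scaling factor.
scale = max(0, 1 - 2.87/2.5488) = 0.0
Step 3: prox(x) = [-0.0, 0.0]
||prox(x)|| = 0.0
Step 4: Proximal objective.
0.5*||prox-x||^2 = 3.2483
lambda*||prox|| = 0.0
Total = 3.2483


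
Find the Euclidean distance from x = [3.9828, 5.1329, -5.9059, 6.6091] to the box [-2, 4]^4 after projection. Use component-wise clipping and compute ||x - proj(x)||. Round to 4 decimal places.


Project each component onto [-2, 4].
clip(3.9828) = 3.9828, clip(5.1329) = 4.0, clip(-5.9059) = -2.0, clip(6.6091) = 4.0
Projection = [3.9828, 4.0, -2.0, 4.0]
Squared diffs: [0.0, 1.2835, 15.2561, 6.8074]
Distance = sqrt(23.347) = 4.8319


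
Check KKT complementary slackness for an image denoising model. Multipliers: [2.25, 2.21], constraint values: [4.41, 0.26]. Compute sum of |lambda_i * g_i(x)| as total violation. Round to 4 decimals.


KKT complementary slackness check:
lambda_1 * g_1 = 2.25 * 4.41 = 9.9225
lambda_2 * g_2 = 2.21 * 0.26 = 0.5746
Total violation = 9.9225 + 0.5746 = 10.4971


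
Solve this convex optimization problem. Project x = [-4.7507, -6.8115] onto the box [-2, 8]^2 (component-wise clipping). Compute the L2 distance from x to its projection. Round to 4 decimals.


Project each component onto [-2, 8].
clip(-4.7507) = -2.0, clip(-6.8115) = -2.0
Projection = [-2.0, -2.0]
Squared diffs: [7.5664, 23.1505]
Distance = sqrt(30.7169) = 5.5423


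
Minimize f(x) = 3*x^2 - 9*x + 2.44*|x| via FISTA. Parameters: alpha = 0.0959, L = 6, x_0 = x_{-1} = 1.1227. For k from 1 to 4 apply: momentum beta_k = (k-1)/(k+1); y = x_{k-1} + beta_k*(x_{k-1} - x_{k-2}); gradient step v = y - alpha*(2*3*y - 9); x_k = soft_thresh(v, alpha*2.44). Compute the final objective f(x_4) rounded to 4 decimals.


FISTA on f(x) = 3*x^2 - 9*x + 2.44*|x|
L = 6, alpha = 0.0959
Iteration 1: beta = 0.0, y = 1.1227 + 0.0*(1.1227 - 1.1227) = 1.1227
  grad(y) = -2.2638, v = y - alpha*grad = 1.3398
  prox(v) = soft_thresh(1.3398, 0.234) = 1.1058
Iteration 2: beta = 0.3333, y = 1.1058 + 0.3333*(1.1058 - 1.1227) = 1.1002
  grad(y) = -2.399, v = y - alpha*grad = 1.3302
  prox(v) = soft_thresh(1.3302, 0.234) = 1.0962
Iteration 3: beta = 0.5, y = 1.0962 + 0.5*(1.0962 - 1.1058) = 1.0915
  grad(y) = -2.4513, v = y - alpha*grad = 1.3265
  prox(v) = soft_thresh(1.3265, 0.234) = 1.0925
Iteration 4: beta = 0.6, y = 1.0925 + 0.6*(1.0925 - 1.0962) = 1.0903
  grad(y) = -2.4581, v = y - alpha*grad = 1.326
  prox(v) = soft_thresh(1.326, 0.234) = 1.0921
f(x_4) = 3*1.0921^2 - 9*1.0921 + 2.44*|1.0921| = -3.5861


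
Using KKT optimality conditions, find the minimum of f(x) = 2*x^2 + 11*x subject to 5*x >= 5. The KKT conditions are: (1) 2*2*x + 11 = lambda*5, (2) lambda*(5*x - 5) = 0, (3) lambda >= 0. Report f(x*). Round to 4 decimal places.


Step 1: Try lambda = 0 (constraint inactive).
x_unc = -11/(2*2) = -2.75
Check: 5*-2.75 = -13.75 < 5 -- violated!
Step 2: Constraint must be active: 5*x = 5
x* = 5/5 = 1.0
lambda = (2*2*1.0 + 11)/5 = 3.0
Step 3: Compute optimal value.
f(x*) = 2*1.0^2 + 11*1.0 = 13.0


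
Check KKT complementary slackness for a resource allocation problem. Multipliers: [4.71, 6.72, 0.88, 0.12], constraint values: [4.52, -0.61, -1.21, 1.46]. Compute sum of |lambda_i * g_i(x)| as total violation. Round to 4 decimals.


KKT complementary slackness check:
lambda_1 * g_1 = 4.71 * 4.52 = 21.2892
lambda_2 * g_2 = 6.72 * -0.61 = -4.0992
lambda_3 * g_3 = 0.88 * -1.21 = -1.0648
lambda_4 * g_4 = 0.12 * 1.46 = 0.1752
Total violation = 21.2892 + 4.0992 + 1.0648 + 0.1752 = 26.6284


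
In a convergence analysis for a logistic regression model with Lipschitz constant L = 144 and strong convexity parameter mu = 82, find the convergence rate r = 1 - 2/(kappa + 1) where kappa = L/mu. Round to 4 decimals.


Step 1: Compute the condition number.
kappa = L/mu = 144/82 = 1.7561
Step 2: Compute the convergence rate.
r = 1 - 2/(kappa + 1) = 1 - 2*mu/(L + mu) = (L - mu)/(L + mu) = 62/226 = 0.2743


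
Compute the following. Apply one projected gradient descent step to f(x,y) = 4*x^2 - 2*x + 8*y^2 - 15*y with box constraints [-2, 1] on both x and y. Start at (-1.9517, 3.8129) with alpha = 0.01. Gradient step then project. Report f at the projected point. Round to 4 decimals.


Step 1: Compute gradient at (-1.9517, 3.8129).
grad_x = 2*4*-1.9517 - 2 = -17.6136
grad_y = 2*8*3.8129 - 15 = 46.0064
Step 2: Gradient step.
x_raw = -1.9517 - 0.01*-17.6136 = -1.7756
y_raw = 3.8129 - 0.01*46.0064 = 3.3528
Step 3: Project onto [-2, 1].
x_proj = clip(-1.7756) = -1.7756
y_proj = clip(3.3528) = 1.0
Step 4: Evaluate f.
f(-1.7756, 1.0) = 9.1616


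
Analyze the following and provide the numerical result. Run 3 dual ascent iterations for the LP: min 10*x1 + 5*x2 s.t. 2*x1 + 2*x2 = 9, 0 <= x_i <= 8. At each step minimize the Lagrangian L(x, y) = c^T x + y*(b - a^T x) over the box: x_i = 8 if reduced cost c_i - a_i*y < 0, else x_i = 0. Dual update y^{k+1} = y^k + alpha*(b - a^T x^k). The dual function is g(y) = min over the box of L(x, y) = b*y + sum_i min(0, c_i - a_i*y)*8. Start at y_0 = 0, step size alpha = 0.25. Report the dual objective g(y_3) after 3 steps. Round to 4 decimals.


Dual ascent for LP: min 10*x1 + 5*x2, 2*x1 + 2*x2 = 9, 0 <= x_i <= 8
Step 1: y^k = 0.0, reduced costs: (10.0, 5.0)
  x^k = (0.0, 0.0), subgradient = b - a^T x = 9.0
  y^{k+1} = 0.0 + 0.25*9.0 = 2.25
Step 2: y^k = 2.25, reduced costs: (5.5, 0.5)
  x^k = (0.0, 0.0), subgradient = b - a^T x = 9.0
  y^{k+1} = 2.25 + 0.25*9.0 = 4.5
Step 3: y^k = 4.5, reduced costs: (1.0, -4.0)
  x^k = (0.0, 8.0), subgradient = b - a^T x = -7.0
  y^{k+1} = 4.5 + 0.25*-7.0 = 2.75
Dual objective at y_3 = 2.75: reduced costs (4.5, -0.5), box minimizer x = (0.0, 8.0)
g(y_3) = b*y + (c1 - a1*y)*x1 + (c2 - a2*y)*x2 = 9*2.75 + 4.5*0.0 + (-0.5)*8.0 = 24.75 + 0.0 - 4.0 = 20.75


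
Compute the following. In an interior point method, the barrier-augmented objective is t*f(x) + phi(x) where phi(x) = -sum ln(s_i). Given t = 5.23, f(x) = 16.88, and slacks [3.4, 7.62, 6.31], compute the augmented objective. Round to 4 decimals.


Step 1: Compute log-barrier.
ln values: [1.2238, 2.0308, 1.8421]
phi = -(1.2238 + 2.0308 + 1.8421) = -5.0967
Step 2: Compute augmented objective.
t*f(x) = 5.23*16.88 = 88.2824
Total = 88.2824 - 5.0967 = 83.1857


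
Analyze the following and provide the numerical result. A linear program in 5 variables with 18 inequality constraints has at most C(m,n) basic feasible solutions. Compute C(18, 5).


Each vertex corresponds to some choice of n active constraints out of m, so the number of vertices is at most C(m, n) = m! / (n!(m-n)!).
m = 18, n = 5
Numerator: 18 * 17 * 16 * 15 * 14
Denominator: 5! = 120
C(18, 5) = 8568


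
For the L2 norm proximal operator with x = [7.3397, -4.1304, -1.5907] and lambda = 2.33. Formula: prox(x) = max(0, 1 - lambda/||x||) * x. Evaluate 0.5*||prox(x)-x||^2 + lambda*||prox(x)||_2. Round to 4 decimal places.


Step 1: Compute ||x||.
||x|| = 8.571
Step 2: Compute scaling factor.
scale = max(0, 1 - 2.33/8.571) = 0.7282
Step 3: prox(x) = [5.3444, -3.0076, -1.1583]
||prox(x)|| = 6.241
Step 4: Proximal objective.
0.5*||prox-x||^2 = 2.7145
lambda*||prox|| = 14.5415
Total = 17.2559


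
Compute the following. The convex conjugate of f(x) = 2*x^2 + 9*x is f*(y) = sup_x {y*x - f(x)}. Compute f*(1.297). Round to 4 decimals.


f*(y) = sup_x {y*x - a*x^2 - b*x} = sup_x {(y-b)*x - a*x^2}
FOC: (y - b) - 2a*x = 0 => x* = (y - b)/(2a)
x* = (1.297 - 9)/(2*2) = -1.9258
f*(1.297) = (y-b)^2/(4a) = (1.297 - 9)^2/(4*2)
= 59.3362/8 = 7.417


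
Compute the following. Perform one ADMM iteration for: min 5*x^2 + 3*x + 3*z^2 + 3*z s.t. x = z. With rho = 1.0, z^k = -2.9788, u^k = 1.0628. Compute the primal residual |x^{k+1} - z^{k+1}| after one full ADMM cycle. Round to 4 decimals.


ADMM iteration with rho = 1.0, z^k = -2.9788, u^k = 1.0628
Step 1: x-update.
Minimize 5*x^2 + 3*x + (1.0/2)*(x + 2.9788 + 1.0628)^2
FOC: (2*5 + 1.0)*x = -3 + 1.0*(-2.9788 - 1.0628)
x^{k+1} = -0.6401
Step 2: z-update.
Minimize 3*z^2 + 3*z + (1.0/2)*(-0.6401 - z + 1.0628)^2
FOC: (2*3 + 1.0)*z = -3 + 1.0*(-0.6401 + 1.0628)
z^{k+1} = -0.3682
Step 3: u-update.
u^{k+1} = 1.0628 - 0.6401 + 0.3682 = 0.7908
Step 4: Primal residual = |-0.6401 + 0.3682| = 0.272


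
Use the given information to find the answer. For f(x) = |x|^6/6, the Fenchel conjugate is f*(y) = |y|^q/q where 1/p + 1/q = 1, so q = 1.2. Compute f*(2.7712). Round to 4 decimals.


The conjugate exponent q satisfies 1/p + 1/q = 1.
p = 6, so q = 6/(6 - 1) = 1.2
|y|^q = 2.7712^1.2 = 3.3978
f*(2.7712) = 3.3978 / 1.2 = 2.8315


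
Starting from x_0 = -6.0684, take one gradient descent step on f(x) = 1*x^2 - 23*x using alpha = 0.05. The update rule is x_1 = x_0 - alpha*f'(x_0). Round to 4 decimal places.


We compute the gradient at x_0 and apply the update.
f'(x) = 2*x - 23
f'(-6.0684) = 2*-6.0684 - 23 = -35.1368
x_1 = -6.0684 - 0.05*-35.1368 = -4.3116


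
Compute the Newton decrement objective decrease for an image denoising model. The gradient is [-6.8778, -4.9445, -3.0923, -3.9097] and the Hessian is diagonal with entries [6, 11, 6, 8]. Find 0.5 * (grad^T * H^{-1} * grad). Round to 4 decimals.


Step 1: H is diagonal, so H^(-1) * g = [-1.1463, -0.4495, -0.5154, -0.4887].
Step 2: g^T H^(-1) g = sum_i g_i^2 / H_ii
  = (-6.8778)^2/6 + (-4.9445)^2/11 + (-3.0923)^2/6 + (-3.9097)^2/8
  = 7.884 + 2.2226 + 1.5937 + 1.9107 = 13.611
Step 3: Objective decrease = 0.5 * g^T H^(-1) g = 6.8055


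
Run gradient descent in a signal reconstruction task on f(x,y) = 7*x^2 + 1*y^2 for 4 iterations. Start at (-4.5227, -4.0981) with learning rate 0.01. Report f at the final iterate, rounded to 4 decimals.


Gradient descent on f(x,y) = 7*x^2 + 1*y^2.
Starting point: (-4.5227, -4.0981), alpha = 0.01
Step 1: grad_x = 2*7*-4.5227 = -63.3178, grad_y = 2*1*-4.0981 = -8.1962
  x_1 = -4.5227 - 0.01*-63.3178 = -3.8895
  y_1 = -4.0981 - 0.01*-8.1962 = -4.0161
Step 2: grad_x = 2*7*-3.8895 = -54.4533, grad_y = 2*1*-4.0161 = -8.0323
  x_2 = -3.8895 - 0.01*-54.4533 = -3.345
  y_2 = -4.0161 - 0.01*-8.0323 = -3.9358
Step 3: grad_x = 2*7*-3.345 = -46.8298, grad_y = 2*1*-3.9358 = -7.8716
  x_3 = -3.345 - 0.01*-46.8298 = -2.8767
  y_3 = -3.9358 - 0.01*-7.8716 = -3.8571
Step 4: grad_x = 2*7*-2.8767 = -40.2737, grad_y = 2*1*-3.8571 = -7.7142
  x_4 = -2.8767 - 0.01*-40.2737 = -2.474
  y_4 = -3.8571 - 0.01*-7.7142 = -3.78
f(-2.474, -3.78) = 7*(-2.474)^2 + 1*(-3.78)^2 = 57.1312


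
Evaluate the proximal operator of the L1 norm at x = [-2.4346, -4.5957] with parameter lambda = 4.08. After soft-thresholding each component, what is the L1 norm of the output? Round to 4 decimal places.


Soft-thresholding with lambda = 4.08:
prox(-2.4346) = sign(-2.4346)*max(|-2.4346| - 4.08, 0) = 0.0
prox(-4.5957) = sign(-4.5957)*max(|-4.5957| - 4.08, 0) = -0.5157
prox(x) = [0.0, -0.5157]
||prox(x)||_1 = 0.0 + 0.5157 = 0.5157


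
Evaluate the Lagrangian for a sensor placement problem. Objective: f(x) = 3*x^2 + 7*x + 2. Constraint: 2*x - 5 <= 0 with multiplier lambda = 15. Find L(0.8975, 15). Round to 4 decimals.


Step 1: Evaluate f(x).
f(0.8975) = 3*0.8975^2 + 7*0.8975 + 2 = 10.699
Step 2: Evaluate g(x).
g(0.8975) = 2*0.8975 - 5 = -3.205
Step 3: Compute Lagrangian.
L = 10.699 + 15*-3.205 = -37.376


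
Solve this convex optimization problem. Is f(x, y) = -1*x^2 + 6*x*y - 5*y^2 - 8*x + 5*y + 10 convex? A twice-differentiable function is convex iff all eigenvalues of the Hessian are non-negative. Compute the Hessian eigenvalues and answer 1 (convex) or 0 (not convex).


The Hessian of f(x,y) = -1*x^2 + 6*x*y - 5*y^2 - 8*x + 5*y + 10 is:
H = [[-2, 6], [6, -10]]
Trace = -2 - 10 = -12
Determinant = -2*-10 - (6)^2 = -16
Discriminant = (-12)^2 - 4*-16 = 208.0
Eigenvalues: lambda_1 = -13.2111, lambda_2 = 1.2111
The function is not convex.

0


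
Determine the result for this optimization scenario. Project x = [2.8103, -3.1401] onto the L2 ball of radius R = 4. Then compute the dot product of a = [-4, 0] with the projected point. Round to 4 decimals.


Step 1: Compute ||x|| (intermediates to 6 decimals).
||x|| = sqrt(2.8103^2 + (-3.1401)^2) = 4.214026
Step 2: Project.
Since ||x|| > R, scale = R/||x|| = 4/4.214026 = 0.949211, proj(x) = scale * x
proj(x) = [2.667568, -2.980617]
Step 3: Dot product.
a^T * proj(x) = -4*2.667568 + 0*(-2.980617) = -10.6703


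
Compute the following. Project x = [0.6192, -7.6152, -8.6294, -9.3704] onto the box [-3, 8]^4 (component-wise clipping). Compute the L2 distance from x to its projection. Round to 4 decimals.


Project each component onto [-3, 8].
clip(0.6192) = 0.6192, clip(-7.6152) = -3.0, clip(-8.6294) = -3.0, clip(-9.3704) = -3.0
Projection = [0.6192, -3.0, -3.0, -3.0]
Squared diffs: [0.0, 21.3001, 31.6901, 40.582]
Distance = sqrt(93.5722) = 9.6733


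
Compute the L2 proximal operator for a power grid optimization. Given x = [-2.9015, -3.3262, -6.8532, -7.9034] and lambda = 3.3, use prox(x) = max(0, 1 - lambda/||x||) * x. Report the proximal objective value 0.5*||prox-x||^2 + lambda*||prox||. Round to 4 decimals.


Step 1: Compute ||x||.
||x|| = 11.354
Step 2: Compute scaling factor.
scale = max(0, 1 - 3.3/11.354) = 0.7094
Step 3: prox(x) = [-2.0582, -2.3594, -4.8613, -5.6063]
||prox(x)|| = 8.054
Step 4: Proximal objective.
0.5*||prox-x||^2 = 5.445
lambda*||prox|| = 26.5782
Total = 32.0231


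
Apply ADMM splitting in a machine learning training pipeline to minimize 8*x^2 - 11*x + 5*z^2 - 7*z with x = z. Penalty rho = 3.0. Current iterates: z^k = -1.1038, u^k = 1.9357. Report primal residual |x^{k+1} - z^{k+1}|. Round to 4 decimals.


ADMM iteration with rho = 3.0, z^k = -1.1038, u^k = 1.9357
Step 1: x-update.
Minimize 8*x^2 - 11*x + (3.0/2)*(x + 1.1038 + 1.9357)^2
FOC: (2*8 + 3.0)*x = 11 + 3.0*(-1.1038 - 1.9357)
x^{k+1} = 0.099
Step 2: z-update.
Minimize 5*z^2 - 7*z + (3.0/2)*(0.099 - z + 1.9357)^2
FOC: (2*5 + 3.0)*z = 7 + 3.0*(0.099 + 1.9357)
z^{k+1} = 1.008
Step 3: u-update.
u^{k+1} = 1.9357 + 0.099 - 1.008 = 1.0267
Step 4: Primal residual = |0.099 - 1.008| = 0.909


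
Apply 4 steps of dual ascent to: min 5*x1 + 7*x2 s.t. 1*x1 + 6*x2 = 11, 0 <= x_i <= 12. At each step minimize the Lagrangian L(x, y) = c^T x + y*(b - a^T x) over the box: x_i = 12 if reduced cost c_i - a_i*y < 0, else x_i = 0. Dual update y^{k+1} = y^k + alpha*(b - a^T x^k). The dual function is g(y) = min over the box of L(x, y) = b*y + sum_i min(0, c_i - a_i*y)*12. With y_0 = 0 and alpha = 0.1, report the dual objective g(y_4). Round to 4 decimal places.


Dual ascent for LP: min 5*x1 + 7*x2, 1*x1 + 6*x2 = 11, 0 <= x_i <= 12
Step 1: y^k = 0.0, reduced costs: (5.0, 7.0)
  x^k = (0.0, 0.0), subgradient = b - a^T x = 11.0
  y^{k+1} = 0.0 + 0.1*11.0 = 1.1
Step 2: y^k = 1.1, reduced costs: (3.9, 0.4)
  x^k = (0.0, 0.0), subgradient = b - a^T x = 11.0
  y^{k+1} = 1.1 + 0.1*11.0 = 2.2
Step 3: y^k = 2.2, reduced costs: (2.8, -6.2)
  x^k = (0.0, 12.0), subgradient = b - a^T x = -61.0
  y^{k+1} = 2.2 + 0.1*-61.0 = -3.9
Step 4: y^k = -3.9, reduced costs: (8.9, 30.4)
  x^k = (0.0, 0.0), subgradient = b - a^T x = 11.0
  y^{k+1} = -3.9 + 0.1*11.0 = -2.8
Dual objective at y_4 = -2.8: reduced costs (7.8, 23.8), box minimizer x = (0.0, 0.0)
g(y_4) = b*y + (c1 - a1*y)*x1 + (c2 - a2*y)*x2 = 11*(-2.8) + 7.8*0.0 + 23.8*0.0 = -30.8 + 0.0 + 0.0 = -30.8
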